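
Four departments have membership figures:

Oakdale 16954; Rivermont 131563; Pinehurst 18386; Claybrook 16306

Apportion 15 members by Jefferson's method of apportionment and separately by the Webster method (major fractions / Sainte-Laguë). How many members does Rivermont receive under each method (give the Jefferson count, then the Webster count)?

12 and 11

Jefferson: Oakdale 1, Rivermont 12, Pinehurst 1, Claybrook 1.
Webster: Oakdale 1, Rivermont 11, Pinehurst 2, Claybrook 1.
Rivermont gets 12 under Jefferson and 11 under Webster.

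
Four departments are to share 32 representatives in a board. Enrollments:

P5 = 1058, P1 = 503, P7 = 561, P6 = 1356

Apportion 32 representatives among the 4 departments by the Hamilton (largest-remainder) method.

Standard divisor: 3478 ÷ 32 ≈ 108.688.
Standard quotas: P5 9.734, P1 4.628, P7 5.162, P6 12.476.
Lower quotas: P5 9, P1 4, P7 5, P6 12 (sum 30, leaving 2 seats).
Remainders in descending order: P5 0.734, P1 0.628, P6 0.476, P7 0.162.
The surplus seats go to P5, P1.

P5 10; P1 5; P7 5; P6 12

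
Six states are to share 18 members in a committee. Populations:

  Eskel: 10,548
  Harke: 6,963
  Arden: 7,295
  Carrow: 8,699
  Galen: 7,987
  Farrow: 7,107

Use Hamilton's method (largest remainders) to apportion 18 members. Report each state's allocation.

Eskel: 4, Harke: 2, Arden: 3, Carrow: 3, Galen: 3, Farrow: 3

Standard divisor: 48599 ÷ 18 ≈ 2699.944.
Standard quotas: Eskel 3.9067, Harke 2.5789, Arden 2.7019, Carrow 3.2219, Galen 2.9582, Farrow 2.6323.
Lower quotas: Eskel 3, Harke 2, Arden 2, Carrow 3, Galen 2, Farrow 2 (sum 14, leaving 4 seats).
Remainders in descending order: Galen 0.9582, Eskel 0.9067, Arden 0.7019, Farrow 0.6323, Harke 0.5789, Carrow 0.2219.
The surplus seats go to Galen, Eskel, Arden, Farrow.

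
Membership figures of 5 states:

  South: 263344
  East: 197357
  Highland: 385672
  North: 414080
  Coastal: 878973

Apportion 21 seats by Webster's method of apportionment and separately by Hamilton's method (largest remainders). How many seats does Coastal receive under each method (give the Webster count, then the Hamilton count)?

Webster: South 3, East 2, Highland 4, North 4, Coastal 8.
Hamilton: South 2, East 2, Highland 4, North 4, Coastal 9.
Coastal gets 8 under Webster and 9 under Hamilton.

8 and 9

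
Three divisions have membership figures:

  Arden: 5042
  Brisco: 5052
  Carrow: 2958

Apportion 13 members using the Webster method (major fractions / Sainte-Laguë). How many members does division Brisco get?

5

Standard divisor 13052/13 ≈ 1004; standard quotas: Arden 5.022, Brisco 5.032, Carrow 2.946.
Rounding to the nearest integer gives Arden 5, Brisco 5, Carrow 3 — total 13, matching the house size, so no adjustment is needed.
Brisco receives 5.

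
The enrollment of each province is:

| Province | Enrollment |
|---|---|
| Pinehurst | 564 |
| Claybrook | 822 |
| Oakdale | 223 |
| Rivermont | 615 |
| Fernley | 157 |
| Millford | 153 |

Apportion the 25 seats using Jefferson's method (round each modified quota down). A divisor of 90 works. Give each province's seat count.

Pinehurst: 6, Claybrook: 9, Oakdale: 2, Rivermont: 6, Fernley: 1, Millford: 1

With modified divisor 90: modified quotas Pinehurst 6.267, Claybrook 9.133, Oakdale 2.478, Rivermont 6.833, Fernley 1.744, Millford 1.700.
Rounding down: Pinehurst 6, Claybrook 9, Oakdale 2, Rivermont 6, Fernley 1, Millford 1 (total 25).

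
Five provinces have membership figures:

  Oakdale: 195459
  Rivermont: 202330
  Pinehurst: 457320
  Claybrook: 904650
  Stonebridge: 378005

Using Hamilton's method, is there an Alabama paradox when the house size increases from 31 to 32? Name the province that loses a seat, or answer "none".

none

At 31 seats: Oakdale 3, Rivermont 3, Pinehurst 7, Claybrook 13, Stonebridge 5.
At 32 seats: Oakdale 3, Rivermont 3, Pinehurst 7, Claybrook 13, Stonebridge 6.
No province's allocation decreased.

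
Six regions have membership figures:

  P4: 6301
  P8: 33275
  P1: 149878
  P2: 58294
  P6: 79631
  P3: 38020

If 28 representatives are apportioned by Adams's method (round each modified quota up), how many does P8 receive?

3

Standard divisor 365399/28 ≈ 13049.964; standard quotas: P4 0.483, P8 2.550, P1 11.485, P2 4.467, P6 6.102, P3 2.913.
Rounding up gives 1, 3, 12, 5, 7, 3 = 31 seats, so the divisor must be adjusted.
With modified divisor 14800: modified quotas P4 0.426, P8 2.248, P1 10.127, P2 3.939, P6 5.380, P3 2.569.
Rounding up: P4 1, P8 3, P1 11, P2 4, P6 6, P3 3 (total 28).
P8 receives 3.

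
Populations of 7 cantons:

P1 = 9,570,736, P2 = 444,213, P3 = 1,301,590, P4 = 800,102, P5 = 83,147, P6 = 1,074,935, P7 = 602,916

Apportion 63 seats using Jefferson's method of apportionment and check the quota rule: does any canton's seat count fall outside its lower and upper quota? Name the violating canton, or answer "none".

Standard quotas: P1 43.448, P2 2.017, P3 5.909, P4 3.632, P5 0.377, P6 4.880, P7 2.737.
Jefferson allocation: P1 45, P2 2, P3 6, P4 3, P5 0, P6 5, P7 2.
P1 has quota 43.448 (lower 43, upper 44) but receives 45 — outside the quota interval.

P1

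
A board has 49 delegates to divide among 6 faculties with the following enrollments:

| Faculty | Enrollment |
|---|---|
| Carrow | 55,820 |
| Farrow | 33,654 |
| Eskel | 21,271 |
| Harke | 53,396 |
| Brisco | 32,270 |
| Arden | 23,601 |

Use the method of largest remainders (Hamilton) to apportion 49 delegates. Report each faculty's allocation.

Carrow 12, Farrow 8, Eskel 5, Harke 12, Brisco 7, Arden 5

Standard divisor: 220012 ÷ 49 ≈ 4490.041.
Standard quotas: Carrow 12.4320, Farrow 7.4953, Eskel 4.7374, Harke 11.8921, Brisco 7.1870, Arden 5.2563.
Lower quotas: Carrow 12, Farrow 7, Eskel 4, Harke 11, Brisco 7, Arden 5 (sum 46, leaving 3 seats).
Remainders in descending order: Harke 0.8921, Eskel 0.7374, Farrow 0.4953, Carrow 0.4320, Arden 0.2563, Brisco 0.1870.
Largest remainders: Harke, Eskel, Farrow receive the extra seats.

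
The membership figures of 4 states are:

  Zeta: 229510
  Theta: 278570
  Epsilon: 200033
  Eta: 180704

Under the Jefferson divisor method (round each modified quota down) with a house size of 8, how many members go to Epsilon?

2

Standard divisor 888817/8 ≈ 111102.125; standard quotas: Zeta 2.066, Theta 2.507, Epsilon 1.800, Eta 1.626.
Rounding down gives 2, 2, 1, 1 = 6 seats, so the divisor must be adjusted.
With modified divisor 91600: modified quotas Zeta 2.506, Theta 3.041, Epsilon 2.184, Eta 1.973.
Rounding down: Zeta 2, Theta 3, Epsilon 2, Eta 1 (total 8).
Epsilon receives 2.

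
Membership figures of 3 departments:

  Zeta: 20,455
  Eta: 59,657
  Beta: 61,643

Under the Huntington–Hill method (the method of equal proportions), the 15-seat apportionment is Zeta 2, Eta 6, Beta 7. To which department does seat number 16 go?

Eta

Priority for the next seat is population ÷ (√(s·(s+1))).
Priorities: Zeta 8350.719, Eta 9205.275, Beta 8237.392.
Highest priority: Eta.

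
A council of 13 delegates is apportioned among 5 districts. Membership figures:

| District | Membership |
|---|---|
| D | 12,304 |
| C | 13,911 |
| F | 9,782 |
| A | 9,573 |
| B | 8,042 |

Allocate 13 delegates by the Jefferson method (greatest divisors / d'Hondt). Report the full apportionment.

Standard divisor 53612/13 ≈ 4124; standard quotas: D 2.984, C 3.373, F 2.372, A 2.321, B 1.950.
Rounding down gives 2, 3, 2, 2, 1 = 10 seats, so the divisor must be adjusted.
With modified divisor 3400: modified quotas D 3.619, C 4.091, F 2.877, A 2.816, B 2.365.
Rounding down: D 3, C 4, F 2, A 2, B 2 (total 13).

D=3, C=4, F=2, A=2, B=2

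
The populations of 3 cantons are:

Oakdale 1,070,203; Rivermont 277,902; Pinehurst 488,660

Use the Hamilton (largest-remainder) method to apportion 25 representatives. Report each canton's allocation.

Total 1836765; standard divisor 1836765/25 ≈ 73470.6.
Standard quotas: Oakdale 14.5664, Rivermont 3.7825, Pinehurst 6.6511.
Lower quotas: Oakdale 14, Rivermont 3, Pinehurst 6 (sum 23, leaving 2 seats).
Remainders in descending order: Rivermont 0.7825, Pinehurst 0.6511, Oakdale 0.5664.
The surplus seats go to Rivermont, Pinehurst.

Oakdale: 14, Rivermont: 4, Pinehurst: 7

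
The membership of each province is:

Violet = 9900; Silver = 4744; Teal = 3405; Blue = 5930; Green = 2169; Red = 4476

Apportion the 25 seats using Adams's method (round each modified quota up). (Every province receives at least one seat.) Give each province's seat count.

Standard divisor 30624/25 ≈ 1224.96; standard quotas: Violet 8.082, Silver 3.873, Teal 2.780, Blue 4.841, Green 1.771, Red 3.654.
Rounding up gives 9, 4, 3, 5, 2, 4 = 27 seats, so the divisor must be adjusted.
With modified divisor 1450: modified quotas Violet 6.828, Silver 3.272, Teal 2.348, Blue 4.090, Green 1.496, Red 3.087.
Rounding up: Violet 7, Silver 4, Teal 3, Blue 5, Green 2, Red 4 (total 25).

Violet 7, Silver 4, Teal 3, Blue 5, Green 2, Red 4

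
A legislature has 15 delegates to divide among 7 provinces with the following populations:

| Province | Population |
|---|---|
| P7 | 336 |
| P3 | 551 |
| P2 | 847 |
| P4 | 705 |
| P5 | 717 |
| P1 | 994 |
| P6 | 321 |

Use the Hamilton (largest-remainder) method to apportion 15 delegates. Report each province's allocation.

The standard divisor is 4471/15 ≈ 298.067.
Standard quotas: P7 1.127, P3 1.849, P2 2.842, P4 2.365, P5 2.406, P1 3.335, P6 1.077.
Lower quotas: P7 1, P3 1, P2 2, P4 2, P5 2, P1 3, P6 1 (sum 12, leaving 3 seats).
Remainders in descending order: P3 0.849, P2 0.842, P5 0.406, P4 0.365, P1 0.335, P7 0.127, P6 0.077.
The surplus seats go to P3, P2, P5.

P7 1, P3 2, P2 3, P4 2, P5 3, P1 3, P6 1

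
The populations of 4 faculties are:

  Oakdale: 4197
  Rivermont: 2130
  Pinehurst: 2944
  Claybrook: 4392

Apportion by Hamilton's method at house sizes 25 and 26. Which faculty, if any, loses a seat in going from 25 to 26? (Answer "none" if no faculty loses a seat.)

none

At 25 seats: Oakdale 8, Rivermont 4, Pinehurst 5, Claybrook 8.
At 26 seats: Oakdale 8, Rivermont 4, Pinehurst 6, Claybrook 8.
No faculty's allocation decreased.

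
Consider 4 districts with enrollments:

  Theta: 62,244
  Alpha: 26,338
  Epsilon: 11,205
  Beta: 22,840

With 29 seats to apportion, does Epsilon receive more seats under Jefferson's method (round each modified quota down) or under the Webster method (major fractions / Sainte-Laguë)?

Webster

Jefferson: Theta 16, Alpha 6, Epsilon 2, Beta 5.
Webster: Theta 15, Alpha 6, Epsilon 3, Beta 5.
Epsilon gets 2 under Jefferson and 3 under Webster.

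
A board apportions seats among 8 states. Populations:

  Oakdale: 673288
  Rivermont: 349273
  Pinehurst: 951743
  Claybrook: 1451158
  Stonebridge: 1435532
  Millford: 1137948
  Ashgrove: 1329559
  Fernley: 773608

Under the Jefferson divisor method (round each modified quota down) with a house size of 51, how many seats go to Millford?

7

Standard divisor 8102109/51 ≈ 158864.882; standard quotas: Oakdale 4.238, Rivermont 2.199, Pinehurst 5.991, Claybrook 9.135, Stonebridge 9.036, Millford 7.163, Ashgrove 8.369, Fernley 4.870.
Rounding down gives 4, 2, 5, 9, 9, 7, 8, 4 = 48 seats, so the divisor must be adjusted.
With modified divisor 146400: modified quotas Oakdale 4.599, Rivermont 2.386, Pinehurst 6.501, Claybrook 9.912, Stonebridge 9.806, Millford 7.773, Ashgrove 9.082, Fernley 5.284.
Rounding down: Oakdale 4, Rivermont 2, Pinehurst 6, Claybrook 9, Stonebridge 9, Millford 7, Ashgrove 9, Fernley 5 (total 51).
Millford receives 7.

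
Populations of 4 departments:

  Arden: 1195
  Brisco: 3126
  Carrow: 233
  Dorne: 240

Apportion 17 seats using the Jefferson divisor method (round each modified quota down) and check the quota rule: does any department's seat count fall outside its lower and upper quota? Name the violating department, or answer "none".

Standard quotas: Arden 4.238, Brisco 11.085, Carrow 0.826, Dorne 0.851.
Jefferson allocation: Arden 4, Brisco 13, Carrow 0, Dorne 0.
Brisco has quota 11.085 (lower 11, upper 12) but receives 13 — outside the quota interval.

Brisco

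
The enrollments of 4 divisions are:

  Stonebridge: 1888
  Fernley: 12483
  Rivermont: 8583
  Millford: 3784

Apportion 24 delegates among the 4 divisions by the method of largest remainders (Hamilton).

Standard divisor: 26738 ÷ 24 ≈ 1114.083.
Standard quotas: Stonebridge 1.6947, Fernley 11.2047, Rivermont 7.7041, Millford 3.3965.
Lower quotas: Stonebridge 1, Fernley 11, Rivermont 7, Millford 3 (sum 22, leaving 2 seats).
Remainders in descending order: Rivermont 0.7041, Stonebridge 0.6947, Millford 0.3965, Fernley 0.2047.
Largest remainders: Rivermont, Stonebridge receive the extra seats.

Stonebridge=2; Fernley=11; Rivermont=8; Millford=3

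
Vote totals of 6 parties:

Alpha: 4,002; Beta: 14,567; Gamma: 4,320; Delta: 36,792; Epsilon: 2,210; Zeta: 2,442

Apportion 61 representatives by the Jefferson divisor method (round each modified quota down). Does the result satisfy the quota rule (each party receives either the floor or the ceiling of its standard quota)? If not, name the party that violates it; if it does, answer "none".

Delta

Standard quotas: Alpha 3.795, Beta 13.812, Gamma 4.096, Delta 34.886, Epsilon 2.096, Zeta 2.315.
Jefferson allocation: Alpha 3, Beta 14, Gamma 4, Delta 36, Epsilon 2, Zeta 2.
Delta has quota 34.886 (lower 34, upper 35) but receives 36 — outside the quota interval.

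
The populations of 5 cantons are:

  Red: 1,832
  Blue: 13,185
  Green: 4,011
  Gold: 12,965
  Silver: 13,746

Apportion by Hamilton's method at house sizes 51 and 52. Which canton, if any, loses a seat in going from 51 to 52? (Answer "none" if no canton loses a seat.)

At 51 seats: Red 2, Blue 15, Green 5, Gold 14, Silver 15.
At 52 seats: Red 2, Blue 15, Green 4, Gold 15, Silver 16.
Green drops from 5 to 4.

Green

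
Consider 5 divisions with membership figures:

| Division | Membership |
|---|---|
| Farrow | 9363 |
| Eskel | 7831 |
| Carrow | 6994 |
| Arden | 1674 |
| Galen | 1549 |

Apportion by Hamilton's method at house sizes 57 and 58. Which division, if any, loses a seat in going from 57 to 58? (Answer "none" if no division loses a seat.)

Arden

At 57 seats: Farrow 19, Eskel 16, Carrow 15, Arden 4, Galen 3.
At 58 seats: Farrow 20, Eskel 17, Carrow 15, Arden 3, Galen 3.
Arden drops from 4 to 3.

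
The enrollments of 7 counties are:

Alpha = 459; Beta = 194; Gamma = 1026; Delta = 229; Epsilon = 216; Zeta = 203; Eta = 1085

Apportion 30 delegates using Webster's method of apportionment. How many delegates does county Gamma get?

Standard divisor 3412/30 ≈ 113.733; standard quotas: Alpha 4.036, Beta 1.706, Gamma 9.021, Delta 2.013, Epsilon 1.899, Zeta 1.785, Eta 9.540.
Rounding to the nearest integer gives 4, 2, 9, 2, 2, 2, 10 = 31 seats, so the divisor must be adjusted.
With modified divisor 120: modified quotas Alpha 3.825, Beta 1.617, Gamma 8.550, Delta 1.908, Epsilon 1.800, Zeta 1.692, Eta 9.042.
Rounding to the nearest integer: Alpha 4, Beta 2, Gamma 9, Delta 2, Epsilon 2, Zeta 2, Eta 9 (total 30).
Gamma receives 9.

9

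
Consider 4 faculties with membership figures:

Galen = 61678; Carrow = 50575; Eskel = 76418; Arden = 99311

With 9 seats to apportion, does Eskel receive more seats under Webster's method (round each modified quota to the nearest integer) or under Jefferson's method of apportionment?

Jefferson

Webster: Galen 2, Carrow 2, Eskel 2, Arden 3.
Jefferson: Galen 2, Carrow 1, Eskel 3, Arden 3.
Eskel gets 2 under Webster and 3 under Jefferson.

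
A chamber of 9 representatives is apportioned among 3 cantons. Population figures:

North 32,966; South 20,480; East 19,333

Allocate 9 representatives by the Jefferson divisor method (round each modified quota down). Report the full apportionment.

Standard divisor 72779/9 ≈ 8086.556; standard quotas: North 4.077, South 2.533, East 2.391.
Rounding down gives 4, 2, 2 = 8 seats, so the divisor must be adjusted.
With modified divisor 6700: modified quotas North 4.920, South 3.057, East 2.886.
Rounding down: North 4, South 3, East 2 (total 9).

North 4; South 3; East 2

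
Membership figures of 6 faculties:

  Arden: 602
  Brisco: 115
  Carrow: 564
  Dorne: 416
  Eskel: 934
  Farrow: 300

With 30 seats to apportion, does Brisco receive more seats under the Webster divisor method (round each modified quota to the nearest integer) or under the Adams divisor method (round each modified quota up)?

Webster: Arden 6, Brisco 1, Carrow 6, Dorne 4, Eskel 10, Farrow 3.
Adams: Arden 6, Brisco 2, Carrow 6, Dorne 4, Eskel 9, Farrow 3.
Brisco gets 1 under Webster and 2 under Adams.

Adams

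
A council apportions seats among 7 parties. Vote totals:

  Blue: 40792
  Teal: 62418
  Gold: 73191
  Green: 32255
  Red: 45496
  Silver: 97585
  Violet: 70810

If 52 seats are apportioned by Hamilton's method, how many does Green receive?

4

Total 422547; standard divisor 422547/52 ≈ 8125.904.
Standard quotas: Blue 5.0200, Teal 7.6814, Gold 9.0071, Green 3.9694, Red 5.5989, Silver 12.0091, Violet 8.7141.
Lower quotas: Blue 5, Teal 7, Gold 9, Green 3, Red 5, Silver 12, Violet 8 (sum 49, leaving 3 seats).
Remainders in descending order: Green 0.9694, Violet 0.7141, Teal 0.6814, Red 0.5989, Blue 0.0200, Silver 0.0091, Gold 0.0071.
Largest remainders: Green, Violet, Teal receive the extra seats.
Green receives 4.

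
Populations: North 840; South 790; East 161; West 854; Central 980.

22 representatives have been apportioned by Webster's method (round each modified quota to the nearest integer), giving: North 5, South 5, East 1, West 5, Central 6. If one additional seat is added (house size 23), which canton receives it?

Priority for the next seat is population ÷ (current seats + 0.5).
Priorities: North 152.727, South 143.636, East 107.333, West 155.273, Central 150.769.
Highest priority: West.

West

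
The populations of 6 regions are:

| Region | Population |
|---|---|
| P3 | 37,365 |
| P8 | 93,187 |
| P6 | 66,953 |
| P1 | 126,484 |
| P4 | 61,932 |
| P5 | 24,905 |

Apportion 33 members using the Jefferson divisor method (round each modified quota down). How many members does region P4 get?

5

Standard divisor 410826/33 ≈ 12449.273; standard quotas: P3 3.001, P8 7.485, P6 5.378, P1 10.160, P4 4.975, P5 2.001.
Rounding down gives 3, 7, 5, 10, 4, 2 = 31 seats, so the divisor must be adjusted.
With modified divisor 11600: modified quotas P3 3.221, P8 8.033, P6 5.772, P1 10.904, P4 5.339, P5 2.147.
Rounding down: P3 3, P8 8, P6 5, P1 10, P4 5, P5 2 (total 33).
P4 receives 5.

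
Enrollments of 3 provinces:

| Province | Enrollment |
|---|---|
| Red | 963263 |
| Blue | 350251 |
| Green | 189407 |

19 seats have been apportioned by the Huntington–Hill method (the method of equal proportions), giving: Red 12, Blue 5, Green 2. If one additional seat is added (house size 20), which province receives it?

Green

Priority for the next seat is population ÷ (√(s·(s+1))).
Priorities: Red 77122.763, Blue 63946.791, Green 77325.084.
Highest priority: Green.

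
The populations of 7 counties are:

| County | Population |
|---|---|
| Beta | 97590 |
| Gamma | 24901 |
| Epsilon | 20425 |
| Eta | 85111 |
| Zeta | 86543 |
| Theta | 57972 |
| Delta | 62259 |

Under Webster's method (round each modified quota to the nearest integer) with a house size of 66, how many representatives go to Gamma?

4

Standard divisor 434801/66 ≈ 6587.894; standard quotas: Beta 14.814, Gamma 3.780, Epsilon 3.100, Eta 12.919, Zeta 13.137, Theta 8.800, Delta 9.451.
Rounding to the nearest integer gives Beta 15, Gamma 4, Epsilon 3, Eta 13, Zeta 13, Theta 9, Delta 9 — total 66, matching the house size, so no adjustment is needed.
Gamma receives 4.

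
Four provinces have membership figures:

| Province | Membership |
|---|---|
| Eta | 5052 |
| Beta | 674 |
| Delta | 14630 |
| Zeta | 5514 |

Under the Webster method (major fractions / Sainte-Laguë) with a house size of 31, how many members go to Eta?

6

Standard divisor 25870/31 ≈ 834.516; standard quotas: Eta 6.054, Beta 0.808, Delta 17.531, Zeta 6.607.
Rounding to the nearest integer gives 6, 1, 18, 7 = 32 seats, so the divisor must be adjusted.
With modified divisor 840: modified quotas Eta 6.014, Beta 0.802, Delta 17.417, Zeta 6.564.
Rounding to the nearest integer: Eta 6, Beta 1, Delta 17, Zeta 7 (total 31).
Eta receives 6.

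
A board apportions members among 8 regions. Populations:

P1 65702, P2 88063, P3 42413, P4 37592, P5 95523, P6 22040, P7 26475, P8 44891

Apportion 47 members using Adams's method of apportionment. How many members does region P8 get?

Standard divisor 422699/47 ≈ 8993.596; standard quotas: P1 7.305, P2 9.792, P3 4.716, P4 4.180, P5 10.621, P6 2.451, P7 2.944, P8 4.991.
Rounding up gives 8, 10, 5, 5, 11, 3, 3, 5 = 50 seats, so the divisor must be adjusted.
With modified divisor 9700: modified quotas P1 6.773, P2 9.079, P3 4.372, P4 3.875, P5 9.848, P6 2.272, P7 2.729, P8 4.628.
Rounding up: P1 7, P2 10, P3 5, P4 4, P5 10, P6 3, P7 3, P8 5 (total 47).
P8 receives 5.

5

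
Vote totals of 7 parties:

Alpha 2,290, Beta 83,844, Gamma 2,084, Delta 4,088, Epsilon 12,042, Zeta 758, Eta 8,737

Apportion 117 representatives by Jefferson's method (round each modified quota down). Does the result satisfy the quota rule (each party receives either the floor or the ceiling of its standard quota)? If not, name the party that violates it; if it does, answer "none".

Standard quotas: Alpha 2.354, Beta 86.169, Gamma 2.142, Delta 4.201, Epsilon 12.376, Zeta 0.779, Eta 8.979.
Jefferson allocation: Alpha 2, Beta 88, Gamma 2, Delta 4, Epsilon 12, Zeta 0, Eta 9.
Beta has quota 86.169 (lower 86, upper 87) but receives 88 — outside the quota interval.

Beta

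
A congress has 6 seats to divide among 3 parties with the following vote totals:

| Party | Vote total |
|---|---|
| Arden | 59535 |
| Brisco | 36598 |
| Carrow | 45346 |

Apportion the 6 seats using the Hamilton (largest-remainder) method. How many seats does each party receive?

Total 141479; standard divisor 141479/6 ≈ 23579.833.
Standard quotas: Arden 2.5248, Brisco 1.5521, Carrow 1.9231.
Lower quotas: Arden 2, Brisco 1, Carrow 1 (sum 4, leaving 2 seats).
Remainders in descending order: Carrow 0.9231, Brisco 0.5521, Arden 0.5248.
Largest remainders: Carrow, Brisco receive the extra seats.

Arden 2, Brisco 2, Carrow 2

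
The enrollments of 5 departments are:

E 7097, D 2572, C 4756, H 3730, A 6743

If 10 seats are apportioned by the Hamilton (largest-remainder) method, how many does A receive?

3

The standard divisor is 24898/10 ≈ 2489.8.
Standard quotas: E 2.8504, D 1.0330, C 1.9102, H 1.4981, A 2.7082.
Lower quotas: E 2, D 1, C 1, H 1, A 2 (sum 7, leaving 3 seats).
Remainders in descending order: C 0.9102, E 0.8504, A 0.7082, H 0.4981, D 0.0330.
The surplus seats go to C, E, A.
A receives 3.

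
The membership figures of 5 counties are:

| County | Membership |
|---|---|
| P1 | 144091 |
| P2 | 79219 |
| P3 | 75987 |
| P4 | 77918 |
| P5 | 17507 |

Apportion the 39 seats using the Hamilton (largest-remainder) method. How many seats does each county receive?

The standard divisor is 394722/39 ≈ 10121.077.
Standard quotas: P1 14.2367, P2 7.8271, P3 7.5078, P4 7.6986, P5 1.7298.
Lower quotas: P1 14, P2 7, P3 7, P4 7, P5 1 (sum 36, leaving 3 seats).
Remainders in descending order: P2 0.8271, P5 0.7298, P4 0.6986, P3 0.5078, P1 0.2367.
Largest remainders: P2, P5, P4 receive the extra seats.

P1=14; P2=8; P3=7; P4=8; P5=2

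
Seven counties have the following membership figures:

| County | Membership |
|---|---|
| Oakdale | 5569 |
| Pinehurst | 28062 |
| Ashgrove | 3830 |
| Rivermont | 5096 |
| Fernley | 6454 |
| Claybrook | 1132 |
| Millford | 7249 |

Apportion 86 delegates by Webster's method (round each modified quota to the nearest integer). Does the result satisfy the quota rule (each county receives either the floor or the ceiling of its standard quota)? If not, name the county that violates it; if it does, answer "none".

Pinehurst

Standard quotas: Oakdale 8.345, Pinehurst 42.050, Ashgrove 5.739, Rivermont 7.636, Fernley 9.671, Claybrook 1.696, Millford 10.862.
Webster allocation: Oakdale 8, Pinehurst 41, Ashgrove 6, Rivermont 8, Fernley 10, Claybrook 2, Millford 11.
Pinehurst has quota 42.050 (lower 42, upper 43) but receives 41 — outside the quota interval.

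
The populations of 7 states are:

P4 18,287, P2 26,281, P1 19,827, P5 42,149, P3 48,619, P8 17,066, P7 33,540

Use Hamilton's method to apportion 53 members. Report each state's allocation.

P4 5; P2 7; P1 5; P5 11; P3 12; P8 4; P7 9

Standard divisor: 205769 ÷ 53 ≈ 3882.434.
Standard quotas: P4 4.7102, P2 6.7692, P1 5.1068, P5 10.8563, P3 12.5228, P8 4.3957, P7 8.6389.
Lower quotas: P4 4, P2 6, P1 5, P5 10, P3 12, P8 4, P7 8 (sum 49, leaving 4 seats).
Remainders in descending order: P5 0.8563, P2 0.7692, P4 0.7102, P7 0.6389, P3 0.5228, P8 0.3957, P1 0.1068.
Largest remainders: P5, P2, P4, P7 receive the extra seats.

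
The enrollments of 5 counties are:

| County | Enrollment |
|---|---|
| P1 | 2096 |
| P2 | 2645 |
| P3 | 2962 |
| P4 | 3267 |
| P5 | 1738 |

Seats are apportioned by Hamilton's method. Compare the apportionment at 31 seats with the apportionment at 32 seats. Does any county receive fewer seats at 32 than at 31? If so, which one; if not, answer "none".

At 31 seats: P1 5, P2 7, P3 7, P4 8, P5 4.
At 32 seats: P1 5, P2 7, P3 8, P4 8, P5 4.
No county's allocation decreased.

none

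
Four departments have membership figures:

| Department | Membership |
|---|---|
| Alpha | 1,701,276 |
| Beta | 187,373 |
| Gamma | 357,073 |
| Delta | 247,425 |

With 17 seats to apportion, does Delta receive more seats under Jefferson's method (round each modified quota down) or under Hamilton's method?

Jefferson: Alpha 13, Beta 1, Gamma 2, Delta 1.
Hamilton: Alpha 12, Beta 1, Gamma 2, Delta 2.
Delta gets 1 under Jefferson and 2 under Hamilton.

Hamilton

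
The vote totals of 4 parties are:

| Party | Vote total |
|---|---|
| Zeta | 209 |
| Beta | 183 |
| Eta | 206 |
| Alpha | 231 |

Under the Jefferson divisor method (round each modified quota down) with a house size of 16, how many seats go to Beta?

Standard divisor 829/16 ≈ 51.812; standard quotas: Zeta 4.034, Beta 3.532, Eta 3.976, Alpha 4.458.
Rounding down gives 4, 3, 3, 4 = 14 seats, so the divisor must be adjusted.
With modified divisor 46: modified quotas Zeta 4.543, Beta 3.978, Eta 4.478, Alpha 5.022.
Rounding down: Zeta 4, Beta 3, Eta 4, Alpha 5 (total 16).
Beta receives 3.

3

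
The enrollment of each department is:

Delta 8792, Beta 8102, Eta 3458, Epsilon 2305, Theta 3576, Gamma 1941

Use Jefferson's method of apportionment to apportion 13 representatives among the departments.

Standard divisor 28174/13 ≈ 2167.231; standard quotas: Delta 4.057, Beta 3.738, Eta 1.596, Epsilon 1.064, Theta 1.650, Gamma 0.896.
Rounding down gives 4, 3, 1, 1, 1, 0 = 10 seats, so the divisor must be adjusted.
With modified divisor 1770: modified quotas Delta 4.967, Beta 4.577, Eta 1.954, Epsilon 1.302, Theta 2.020, Gamma 1.097.
Rounding down: Delta 4, Beta 4, Eta 1, Epsilon 1, Theta 2, Gamma 1 (total 13).

Delta 4, Beta 4, Eta 1, Epsilon 1, Theta 2, Gamma 1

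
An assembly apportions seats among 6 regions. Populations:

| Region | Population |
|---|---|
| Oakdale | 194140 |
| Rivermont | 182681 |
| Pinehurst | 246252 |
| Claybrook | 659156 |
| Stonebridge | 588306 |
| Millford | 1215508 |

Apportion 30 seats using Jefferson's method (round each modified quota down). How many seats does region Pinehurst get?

Standard divisor 3086043/30 ≈ 102868.1; standard quotas: Oakdale 1.887, Rivermont 1.776, Pinehurst 2.394, Claybrook 6.408, Stonebridge 5.719, Millford 11.816.
Rounding down gives 1, 1, 2, 6, 5, 11 = 26 seats, so the divisor must be adjusted.
With modified divisor 93800: modified quotas Oakdale 2.070, Rivermont 1.948, Pinehurst 2.625, Claybrook 7.027, Stonebridge 6.272, Millford 12.959.
Rounding down: Oakdale 2, Rivermont 1, Pinehurst 2, Claybrook 7, Stonebridge 6, Millford 12 (total 30).
Pinehurst receives 2.

2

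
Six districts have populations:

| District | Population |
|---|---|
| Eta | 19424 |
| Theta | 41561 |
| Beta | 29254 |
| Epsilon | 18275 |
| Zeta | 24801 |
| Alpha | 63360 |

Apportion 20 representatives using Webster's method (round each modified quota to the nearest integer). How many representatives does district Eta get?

Standard divisor 196675/20 ≈ 9833.75; standard quotas: Eta 1.975, Theta 4.226, Beta 2.975, Epsilon 1.858, Zeta 2.522, Alpha 6.443.
Rounding to the nearest integer gives Eta 2, Theta 4, Beta 3, Epsilon 2, Zeta 3, Alpha 6 — total 20, matching the house size, so no adjustment is needed.
Eta receives 2.

2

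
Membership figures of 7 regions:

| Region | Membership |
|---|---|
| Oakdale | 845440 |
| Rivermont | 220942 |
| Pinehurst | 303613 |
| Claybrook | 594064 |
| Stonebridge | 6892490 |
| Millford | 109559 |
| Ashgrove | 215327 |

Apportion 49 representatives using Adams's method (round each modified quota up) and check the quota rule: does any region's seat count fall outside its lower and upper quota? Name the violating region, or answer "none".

Stonebridge

Standard quotas: Oakdale 4.512, Rivermont 1.179, Pinehurst 1.620, Claybrook 3.170, Stonebridge 36.784, Millford 0.585, Ashgrove 1.149.
Adams allocation: Oakdale 5, Rivermont 2, Pinehurst 2, Claybrook 3, Stonebridge 34, Millford 1, Ashgrove 2.
Stonebridge has quota 36.784 (lower 36, upper 37) but receives 34 — outside the quota interval.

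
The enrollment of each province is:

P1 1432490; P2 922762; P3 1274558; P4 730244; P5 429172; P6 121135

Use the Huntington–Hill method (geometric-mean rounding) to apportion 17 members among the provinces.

With divisor 300796: modified quotas P1 4.762, P2 3.068, P3 4.237, P4 2.428, P5 1.427, P6 0.403.
Geometric-mean thresholds: P1 √(4·5)=4.472, P2 √(3·4)=3.464, P3 √(4·5)=4.472, P4 √(2·3)=2.449, P5 √(1·2)=1.414, P6 (min 1).
Each quota rounded against its threshold gives P1 5, P2 3, P3 4, P4 2, P5 2, P6 1 (total 17).

P1: 5, P2: 3, P3: 4, P4: 2, P5: 2, P6: 1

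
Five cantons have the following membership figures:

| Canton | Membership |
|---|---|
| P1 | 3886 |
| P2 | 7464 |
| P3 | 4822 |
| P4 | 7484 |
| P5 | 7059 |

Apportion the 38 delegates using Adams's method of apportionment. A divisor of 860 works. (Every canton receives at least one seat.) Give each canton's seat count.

With modified divisor 860: modified quotas P1 4.519, P2 8.679, P3 5.607, P4 8.702, P5 8.208.
Rounding up: P1 5, P2 9, P3 6, P4 9, P5 9 (total 38).

P1 5, P2 9, P3 6, P4 9, P5 9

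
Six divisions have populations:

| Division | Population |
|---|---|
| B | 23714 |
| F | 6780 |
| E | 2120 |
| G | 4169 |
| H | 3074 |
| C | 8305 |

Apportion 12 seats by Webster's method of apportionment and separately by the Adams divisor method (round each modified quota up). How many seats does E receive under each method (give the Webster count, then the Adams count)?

Webster: B 6, F 2, E 0, G 1, H 1, C 2.
Adams: B 5, F 2, E 1, G 1, H 1, C 2.
E gets 0 under Webster and 1 under Adams.

0 and 1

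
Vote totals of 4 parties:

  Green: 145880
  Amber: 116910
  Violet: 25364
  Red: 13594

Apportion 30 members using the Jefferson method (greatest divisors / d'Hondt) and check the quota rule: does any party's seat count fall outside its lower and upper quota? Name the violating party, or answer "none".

Standard quotas: Green 14.503, Amber 11.623, Violet 2.522, Red 1.352.
Jefferson allocation: Green 15, Amber 12, Violet 2, Red 1.
Every allocation lies between the lower and upper quota.

none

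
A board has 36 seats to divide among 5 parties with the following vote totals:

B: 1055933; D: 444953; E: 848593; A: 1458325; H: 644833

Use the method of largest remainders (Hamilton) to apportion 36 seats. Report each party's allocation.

The standard divisor is 4452637/36 ≈ 123684.361.
Standard quotas: B 8.5373, D 3.5975, E 6.8610, A 11.7907, H 5.2135.
Lower quotas: B 8, D 3, E 6, A 11, H 5 (sum 33, leaving 3 seats).
Remainders in descending order: E 0.8610, A 0.7907, D 0.5975, B 0.5373, H 0.2135.
Largest remainders: E, A, D receive the extra seats.

B=8, D=4, E=7, A=12, H=5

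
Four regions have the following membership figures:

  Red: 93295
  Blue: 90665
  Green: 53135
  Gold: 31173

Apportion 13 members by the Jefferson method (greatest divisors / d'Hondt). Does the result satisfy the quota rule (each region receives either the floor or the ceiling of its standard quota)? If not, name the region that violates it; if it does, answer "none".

Standard quotas: Red 4.521, Blue 4.394, Green 2.575, Gold 1.511.
Jefferson allocation: Red 5, Blue 5, Green 2, Gold 1.
Every allocation lies between the lower and upper quota.

none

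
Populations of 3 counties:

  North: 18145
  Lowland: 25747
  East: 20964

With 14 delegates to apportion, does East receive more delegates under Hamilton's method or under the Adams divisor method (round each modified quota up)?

Adams

Hamilton: North 4, Lowland 6, East 4.
Adams: North 4, Lowland 5, East 5.
East gets 4 under Hamilton and 5 under Adams.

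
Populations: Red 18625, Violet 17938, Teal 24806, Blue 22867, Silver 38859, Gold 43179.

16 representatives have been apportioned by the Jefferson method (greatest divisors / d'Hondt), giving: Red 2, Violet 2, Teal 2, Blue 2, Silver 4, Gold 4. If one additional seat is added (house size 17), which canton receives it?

Gold

Priority for the next seat is population ÷ (current seats + 1).
Priorities: Red 6208.333, Violet 5979.333, Teal 8268.667, Blue 7622.333, Silver 7771.800, Gold 8635.800.
Highest priority: Gold.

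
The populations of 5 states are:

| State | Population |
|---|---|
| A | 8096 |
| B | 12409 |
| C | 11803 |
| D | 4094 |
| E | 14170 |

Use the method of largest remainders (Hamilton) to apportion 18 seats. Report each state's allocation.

The standard divisor is 50572/18 ≈ 2809.556.
Standard quotas: A 2.8816, B 4.4167, C 4.2010, D 1.4572, E 5.0435.
Lower quotas: A 2, B 4, C 4, D 1, E 5 (sum 16, leaving 2 seats).
Remainders in descending order: A 0.8816, D 0.4572, B 0.4167, C 0.2010, E 0.0435.
The surplus seats go to A, D.

A: 3; B: 4; C: 4; D: 2; E: 5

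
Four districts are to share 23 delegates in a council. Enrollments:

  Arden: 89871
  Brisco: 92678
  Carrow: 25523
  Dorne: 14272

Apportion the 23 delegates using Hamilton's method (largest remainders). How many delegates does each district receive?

Arden: 9, Brisco: 10, Carrow: 3, Dorne: 1

The standard divisor is 222344/23 ≈ 9667.13.
Standard quotas: Arden 9.2966, Brisco 9.5869, Carrow 2.6402, Dorne 1.4763.
Lower quotas: Arden 9, Brisco 9, Carrow 2, Dorne 1 (sum 21, leaving 2 seats).
Remainders in descending order: Carrow 0.6402, Brisco 0.5869, Dorne 0.4763, Arden 0.2966.
The surplus seats go to Carrow, Brisco.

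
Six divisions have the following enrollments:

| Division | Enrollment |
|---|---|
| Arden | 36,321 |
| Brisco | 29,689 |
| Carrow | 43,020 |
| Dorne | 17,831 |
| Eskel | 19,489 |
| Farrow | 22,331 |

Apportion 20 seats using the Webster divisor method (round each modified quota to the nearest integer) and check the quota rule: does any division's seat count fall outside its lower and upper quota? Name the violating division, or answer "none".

none

Standard quotas: Arden 4.306, Brisco 3.520, Carrow 5.101, Dorne 2.114, Eskel 2.311, Farrow 2.648.
Webster allocation: Arden 4, Brisco 4, Carrow 5, Dorne 2, Eskel 2, Farrow 3.
Every allocation lies between the lower and upper quota.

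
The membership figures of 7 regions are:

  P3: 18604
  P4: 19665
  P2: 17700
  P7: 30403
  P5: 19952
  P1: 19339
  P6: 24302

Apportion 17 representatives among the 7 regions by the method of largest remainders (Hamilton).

Total 149965; standard divisor 149965/17 ≈ 8821.471.
Standard quotas: P3 2.1089, P4 2.2292, P2 2.0065, P7 3.4465, P5 2.2618, P1 2.1923, P6 2.7549.
Lower quotas: P3 2, P4 2, P2 2, P7 3, P5 2, P1 2, P6 2 (sum 15, leaving 2 seats).
Remainders in descending order: P6 0.7549, P7 0.4465, P5 0.2618, P4 0.2292, P1 0.1923, P3 0.1089, P2 0.0065.
Largest remainders: P6, P7 receive the extra seats.

P3 2, P4 2, P2 2, P7 4, P5 2, P1 2, P6 3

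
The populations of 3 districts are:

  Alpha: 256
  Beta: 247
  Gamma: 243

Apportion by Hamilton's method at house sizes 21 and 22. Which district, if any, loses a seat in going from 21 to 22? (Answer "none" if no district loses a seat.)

none

At 21 seats: Alpha 7, Beta 7, Gamma 7.
At 22 seats: Alpha 8, Beta 7, Gamma 7.
No district's allocation decreased.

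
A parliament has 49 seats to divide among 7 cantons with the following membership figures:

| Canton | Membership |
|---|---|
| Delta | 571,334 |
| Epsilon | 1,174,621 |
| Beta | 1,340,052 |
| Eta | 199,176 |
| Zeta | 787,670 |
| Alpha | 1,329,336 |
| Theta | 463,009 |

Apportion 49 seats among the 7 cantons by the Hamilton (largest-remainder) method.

Total 5865198; standard divisor 5865198/49 ≈ 119697.918.
Standard quotas: Delta 4.7731, Epsilon 9.8132, Beta 11.1953, Eta 1.6640, Zeta 6.5805, Alpha 11.1058, Theta 3.8681.
Lower quotas: Delta 4, Epsilon 9, Beta 11, Eta 1, Zeta 6, Alpha 11, Theta 3 (sum 45, leaving 4 seats).
Remainders in descending order: Theta 0.8681, Epsilon 0.8132, Delta 0.7731, Eta 0.6640, Zeta 0.5805, Beta 0.1953, Alpha 0.1058.
The surplus seats go to Theta, Epsilon, Delta, Eta.

Delta=5; Epsilon=10; Beta=11; Eta=2; Zeta=6; Alpha=11; Theta=4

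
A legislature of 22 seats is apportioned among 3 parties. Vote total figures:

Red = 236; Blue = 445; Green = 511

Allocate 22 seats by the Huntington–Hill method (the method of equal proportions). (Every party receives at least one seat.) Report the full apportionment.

Red=4, Blue=8, Green=10

With divisor 53: modified quotas Red 4.453, Blue 8.396, Green 9.642.
Geometric-mean thresholds: Red √(4·5)=4.472, Blue √(8·9)=8.485, Green √(9·10)=9.487.
Each quota rounded against its threshold gives Red 4, Blue 8, Green 10 (total 22).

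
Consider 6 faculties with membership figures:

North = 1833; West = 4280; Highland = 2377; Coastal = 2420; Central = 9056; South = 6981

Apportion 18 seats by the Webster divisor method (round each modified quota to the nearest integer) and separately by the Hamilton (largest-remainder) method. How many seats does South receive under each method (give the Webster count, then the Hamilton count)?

4 and 5

Webster: North 1, West 3, Highland 2, Coastal 2, Central 6, South 4.
Hamilton: North 1, West 3, Highland 1, Coastal 2, Central 6, South 5.
South gets 4 under Webster and 5 under Hamilton.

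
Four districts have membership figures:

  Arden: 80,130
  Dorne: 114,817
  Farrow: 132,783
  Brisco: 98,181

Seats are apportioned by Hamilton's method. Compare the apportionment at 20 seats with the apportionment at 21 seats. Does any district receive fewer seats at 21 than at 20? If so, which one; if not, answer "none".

At 20 seats: Arden 4, Dorne 5, Farrow 6, Brisco 5.
At 21 seats: Arden 4, Dorne 6, Farrow 6, Brisco 5.
No district's allocation decreased.

none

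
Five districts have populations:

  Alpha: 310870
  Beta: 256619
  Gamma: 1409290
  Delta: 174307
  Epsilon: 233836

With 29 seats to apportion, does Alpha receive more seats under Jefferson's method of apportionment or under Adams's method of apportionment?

Jefferson: Alpha 3, Beta 3, Gamma 18, Delta 2, Epsilon 3.
Adams: Alpha 4, Beta 3, Gamma 17, Delta 2, Epsilon 3.
Alpha gets 3 under Jefferson and 4 under Adams.

Adams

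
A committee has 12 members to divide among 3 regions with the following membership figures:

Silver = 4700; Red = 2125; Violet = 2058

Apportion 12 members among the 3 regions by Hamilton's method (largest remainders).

Silver 6, Red 3, Violet 3

Total 8883; standard divisor 8883/12 ≈ 740.25.
Standard quotas: Silver 6.349, Red 2.871, Violet 2.780.
Lower quotas: Silver 6, Red 2, Violet 2 (sum 10, leaving 2 seats).
Remainders in descending order: Red 0.871, Violet 0.780, Silver 0.349.
The surplus seats go to Red, Violet.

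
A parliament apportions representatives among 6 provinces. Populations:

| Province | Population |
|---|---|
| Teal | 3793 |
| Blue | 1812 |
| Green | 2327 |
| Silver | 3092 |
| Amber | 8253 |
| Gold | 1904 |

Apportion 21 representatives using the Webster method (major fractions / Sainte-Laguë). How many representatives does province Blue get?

Standard divisor 21181/21 ≈ 1008.619; standard quotas: Teal 3.761, Blue 1.797, Green 2.307, Silver 3.066, Amber 8.182, Gold 1.888.
Rounding to the nearest integer gives Teal 4, Blue 2, Green 2, Silver 3, Amber 8, Gold 2 — total 21, matching the house size, so no adjustment is needed.
Blue receives 2.

2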